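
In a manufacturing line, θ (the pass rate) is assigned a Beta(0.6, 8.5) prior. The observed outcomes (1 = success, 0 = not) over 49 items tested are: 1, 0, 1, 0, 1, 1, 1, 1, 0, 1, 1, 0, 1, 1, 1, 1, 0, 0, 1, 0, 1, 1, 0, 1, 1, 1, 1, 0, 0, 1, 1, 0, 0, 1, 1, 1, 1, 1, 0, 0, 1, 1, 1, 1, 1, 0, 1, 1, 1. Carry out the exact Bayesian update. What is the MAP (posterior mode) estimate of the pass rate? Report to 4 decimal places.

The Beta prior is conjugate to a Binomial/Bernoulli likelihood; the update adds successes to α and failures to β.
Posterior: Beta(α+k, β+n−k) = Beta(0.6+34, 8.5+15) = Beta(34.6, 23.5).
Mode of Beta(a,b) for a,b>1 is (a−1)/(a+b−2) = 33.6/56.1 = 0.5989.

0.5989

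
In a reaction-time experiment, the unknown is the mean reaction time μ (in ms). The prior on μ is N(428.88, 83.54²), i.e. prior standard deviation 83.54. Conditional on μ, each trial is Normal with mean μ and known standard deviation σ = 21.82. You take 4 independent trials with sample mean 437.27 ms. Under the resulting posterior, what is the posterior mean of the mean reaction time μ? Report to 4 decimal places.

437.1293

For Normal data with known variance σ², a Normal(μ₀, σ₀²) prior on μ is conjugate. Posterior precision = 1/σ₀² + n/σ²; posterior mean is the precision-weighted average of μ₀ and x̄.
n·x̄ = 4·437.27 = 1749.08.
σ₀² = 83.54² = 6978.9316, σ² = 21.82² = 476.1124; σ² + n·σ₀² = 476.1124 + 4·6978.9316 = 28391.8388.
Posterior mean = (μ₀/σ₀² + n·x̄/σ²)/(1/σ₀² + n/σ²) = (σ²·μ₀ + σ₀²·n·x̄)/(σ² + n·σ₀²) = (476.1124·428.88 + 6978.9316·1749.08)/28391.8388 = 12410904.76904/28391.8388 = 437.1293.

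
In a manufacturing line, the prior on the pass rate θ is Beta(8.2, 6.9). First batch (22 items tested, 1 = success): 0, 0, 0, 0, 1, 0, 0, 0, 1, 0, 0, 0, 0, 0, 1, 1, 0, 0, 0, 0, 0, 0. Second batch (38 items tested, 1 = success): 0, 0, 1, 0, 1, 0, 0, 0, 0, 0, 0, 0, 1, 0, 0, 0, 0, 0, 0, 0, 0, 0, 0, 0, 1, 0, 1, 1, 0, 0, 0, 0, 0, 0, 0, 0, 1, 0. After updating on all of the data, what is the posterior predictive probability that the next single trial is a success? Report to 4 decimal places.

The Beta prior is conjugate to a Binomial/Bernoulli likelihood; the update adds successes to α and failures to β.
After batch 1: Beta(8.2+4, 6.9+18) = Beta(12.2, 24.9).
After batch 2: Beta(12.2+7, 24.9+31) = Beta(19.2, 55.9).
For a single future Bernoulli trial, P(success | data) = α/(α+β) = 0.2557.

0.2557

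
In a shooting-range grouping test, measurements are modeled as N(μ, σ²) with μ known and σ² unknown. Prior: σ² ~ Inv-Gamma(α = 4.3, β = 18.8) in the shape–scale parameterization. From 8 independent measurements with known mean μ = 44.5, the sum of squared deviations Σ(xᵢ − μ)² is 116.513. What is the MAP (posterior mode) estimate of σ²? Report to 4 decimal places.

With known mean μ and an Inverse-Gamma(α, β) prior on σ², the Normal likelihood is conjugate: posterior is Inv-Gamma(α + n/2, β + Σ(xᵢ−μ)²/2).
Posterior: Inv-Gamma(4.3 + 8/2, 18.8 + 116.513/2) = Inv-Gamma(8.30, 77.0565).
Mode = β/(α+1) = 77.0565/9.30 = 8.2856.

8.2856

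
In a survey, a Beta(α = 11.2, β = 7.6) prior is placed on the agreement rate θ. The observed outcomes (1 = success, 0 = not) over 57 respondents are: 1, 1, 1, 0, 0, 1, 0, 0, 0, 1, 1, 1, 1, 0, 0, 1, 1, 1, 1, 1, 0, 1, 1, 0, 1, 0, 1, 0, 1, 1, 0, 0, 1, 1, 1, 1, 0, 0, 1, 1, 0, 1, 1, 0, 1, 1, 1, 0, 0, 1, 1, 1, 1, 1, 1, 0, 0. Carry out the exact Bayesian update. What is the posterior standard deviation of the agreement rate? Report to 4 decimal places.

The Beta prior is conjugate to a Binomial/Bernoulli likelihood; the update adds successes to α and failures to β.
Posterior: Beta(α+k, β+n−k) = Beta(11.2+36, 7.6+21) = Beta(47.2, 28.6).
Var = αβ/((α+β)²(α+β+1)) = 47.2·28.6/(75.8²·76.8) = 0.00305920; SD = √0.00305920 = 0.0553.

0.0553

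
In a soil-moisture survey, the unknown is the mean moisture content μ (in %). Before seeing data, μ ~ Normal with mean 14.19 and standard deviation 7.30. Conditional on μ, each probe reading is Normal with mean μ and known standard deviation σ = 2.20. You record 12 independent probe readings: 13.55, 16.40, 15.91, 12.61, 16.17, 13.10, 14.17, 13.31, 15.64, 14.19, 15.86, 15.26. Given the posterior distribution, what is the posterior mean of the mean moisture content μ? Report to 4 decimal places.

14.6771

For Normal data with known variance σ², a Normal(μ₀, σ₀²) prior on μ is conjugate. Posterior precision = 1/σ₀² + n/σ²; posterior mean is the precision-weighted average of μ₀ and x̄.
Σxᵢ = 13.55 + 16.40 + 15.91 + 12.61 + 16.17 + 13.10 + 14.17 + 13.31 + 15.64 + 14.19 + 15.86 + 15.26 = 176.17, so n·x̄ = 176.17.
σ₀² = 7.30² = 53.29, σ² = 2.20² = 4.84; σ² + n·σ₀² = 4.84 + 12·53.29 = 644.32.
Posterior mean = (μ₀/σ₀² + n·x̄/σ²)/(1/σ₀² + n/σ²) = (σ²·μ₀ + σ₀²·n·x̄)/(σ² + n·σ₀²) = (4.84·14.19 + 53.29·176.17)/644.32 = 9456.7789/644.32 = 14.6771.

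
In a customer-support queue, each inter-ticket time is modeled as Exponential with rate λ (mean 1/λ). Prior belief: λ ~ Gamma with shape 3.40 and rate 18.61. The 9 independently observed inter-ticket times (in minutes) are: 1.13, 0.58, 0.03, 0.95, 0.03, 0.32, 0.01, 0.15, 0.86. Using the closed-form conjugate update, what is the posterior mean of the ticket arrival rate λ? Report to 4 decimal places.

0.5470

With a Gamma(shape α, rate β) prior on the exponential rate λ, the posterior after n observations with total T = Σxᵢ is Gamma(α+n, β+T).
Sum of observations T = 4.06 minutes; n = 9.
Posterior: Gamma(3.40+9, 18.61+4.06) = Gamma(12.40, 22.67).
Posterior mean of λ = α/β = 12.40/22.67 = 0.5470.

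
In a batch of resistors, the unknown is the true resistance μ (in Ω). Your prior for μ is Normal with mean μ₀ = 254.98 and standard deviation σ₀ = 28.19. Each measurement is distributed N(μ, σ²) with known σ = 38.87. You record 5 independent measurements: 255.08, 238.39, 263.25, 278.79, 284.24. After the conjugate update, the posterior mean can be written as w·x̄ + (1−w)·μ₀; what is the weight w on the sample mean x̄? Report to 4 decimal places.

0.7245

For Normal data with known variance σ², a Normal(μ₀, σ₀²) prior on μ is conjugate. Posterior precision = 1/σ₀² + n/σ²; posterior mean is the precision-weighted average of μ₀ and x̄.
σ₀² = 28.19² = 794.6761, σ² = 38.87² = 1510.8769. Prior precision 1/σ₀² = 1/794.6761; data precision n/σ² = 5/1510.8769.
w = (n/σ²)/(1/σ₀² + n/σ²) = n·σ₀²/(σ² + n·σ₀²) = 5·794.6761/(1510.8769 + 5·794.6761) = 3973.3805/5484.2574 = 0.7245.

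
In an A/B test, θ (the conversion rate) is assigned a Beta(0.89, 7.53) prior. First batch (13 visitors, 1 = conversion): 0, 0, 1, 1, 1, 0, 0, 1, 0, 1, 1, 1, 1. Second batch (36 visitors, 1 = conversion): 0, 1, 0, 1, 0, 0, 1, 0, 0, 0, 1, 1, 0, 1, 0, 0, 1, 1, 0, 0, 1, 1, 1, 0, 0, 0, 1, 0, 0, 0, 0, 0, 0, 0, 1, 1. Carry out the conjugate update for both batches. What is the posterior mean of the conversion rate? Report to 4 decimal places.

0.3986

The Beta prior is conjugate to a Binomial/Bernoulli likelihood; the update adds successes to α and failures to β.
After batch 1: Beta(0.89+8, 7.53+5) = Beta(8.89, 12.53).
After batch 2: Beta(8.89+14, 12.53+22) = Beta(22.89, 34.53).
Posterior mean = α/(α+β) = 22.89/57.42 = 0.3986.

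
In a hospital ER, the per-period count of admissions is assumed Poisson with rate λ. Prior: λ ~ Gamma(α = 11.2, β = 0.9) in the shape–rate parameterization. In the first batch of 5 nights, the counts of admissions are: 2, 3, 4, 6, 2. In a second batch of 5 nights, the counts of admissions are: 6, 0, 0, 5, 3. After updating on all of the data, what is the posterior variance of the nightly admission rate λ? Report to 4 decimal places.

0.3552

With a Gamma(shape α, rate β) prior, the Poisson likelihood is conjugate: the posterior is Gamma(α + ΣXᵢ, β + n).
Batch 1: sum of counts S = 17 over n = 5 nights.
After batch 1: Gamma(α+S, β+n) = Gamma(11.2+17, 0.9+5) = Gamma(28.2, 5.9).
Batch 2: sum of counts S = 14 over n = 5 nights.
After batch 2: Gamma(α+S, β+n) = Gamma(28.2+14, 5.9+5) = Gamma(42.2, 10.9).
Var = α/β² = 42.2/10.9² = 0.3552.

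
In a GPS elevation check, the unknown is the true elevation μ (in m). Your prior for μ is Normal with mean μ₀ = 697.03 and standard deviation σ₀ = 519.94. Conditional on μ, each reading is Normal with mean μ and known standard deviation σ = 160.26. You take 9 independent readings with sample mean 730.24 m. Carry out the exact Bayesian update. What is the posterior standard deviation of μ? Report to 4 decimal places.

For Normal data with known variance σ², a Normal(μ₀, σ₀²) prior on μ is conjugate. Posterior precision = 1/σ₀² + n/σ²; posterior mean is the precision-weighted average of μ₀ and x̄.
σ₀² = 519.94² = 270337.6036, σ² = 160.26² = 25683.2676; σ² + n·σ₀² = 25683.2676 + 9·270337.6036 = 2458721.7.
Posterior precision = 1/σ₀² + n/σ² = 1/270337.6036 + 9/25683.2676 = (σ² + n·σ₀²)/(σ₀²σ²) = 2458721.7/(270337.6036·25683.2676); posterior variance σₙ² = σ₀²σ²/(σ² + n·σ₀²) = 270337.6036·25683.2676/2458721.7 = 2823.887313.
Posterior SD = √σₙ² = √(270337.6036·25683.2676/2458721.7) = 53.1403.

53.1403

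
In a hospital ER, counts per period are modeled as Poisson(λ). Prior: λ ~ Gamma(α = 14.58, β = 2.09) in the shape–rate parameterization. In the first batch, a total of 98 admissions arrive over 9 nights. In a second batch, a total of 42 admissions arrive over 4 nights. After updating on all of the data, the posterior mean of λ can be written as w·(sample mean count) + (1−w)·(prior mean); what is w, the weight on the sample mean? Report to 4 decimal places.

0.8615

With a Gamma(shape α, rate β) prior, the Poisson likelihood is conjugate: the posterior is Gamma(α + ΣXᵢ, β + n).
Total number of nights: n = 9 + 4 = 13.
Posterior mean = (α₀+S)/(β₀+n) = [n/(β₀+n)]·(S/n) + [β₀/(β₀+n)]·(α₀/β₀), so only n and β₀ enter the weight.
Weight on data w = n/(β₀+n) = 13/(2.09+13) = 13/15.09 = 0.8615.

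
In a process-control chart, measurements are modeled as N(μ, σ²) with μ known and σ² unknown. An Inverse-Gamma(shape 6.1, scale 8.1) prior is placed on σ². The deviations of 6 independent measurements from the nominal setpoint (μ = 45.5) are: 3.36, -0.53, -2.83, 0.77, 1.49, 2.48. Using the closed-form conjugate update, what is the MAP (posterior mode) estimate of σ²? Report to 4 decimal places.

With known mean μ and an Inverse-Gamma(α, β) prior on σ², the Normal likelihood is conjugate: posterior is Inv-Gamma(α + n/2, β + Σ(xᵢ−μ)²/2).
Σ(xᵢ−μ)² = (3.36)² + (-0.53)² + (-2.83)² + (0.77)² + (1.49)² + (2.48)² = 28.5428.
Posterior: Inv-Gamma(6.1 + 6/2, 8.1 + 28.5428/2) = Inv-Gamma(9.10, 22.37140).
Mode = β/(α+1) = 22.37140/10.10 = 2.2150.

2.2150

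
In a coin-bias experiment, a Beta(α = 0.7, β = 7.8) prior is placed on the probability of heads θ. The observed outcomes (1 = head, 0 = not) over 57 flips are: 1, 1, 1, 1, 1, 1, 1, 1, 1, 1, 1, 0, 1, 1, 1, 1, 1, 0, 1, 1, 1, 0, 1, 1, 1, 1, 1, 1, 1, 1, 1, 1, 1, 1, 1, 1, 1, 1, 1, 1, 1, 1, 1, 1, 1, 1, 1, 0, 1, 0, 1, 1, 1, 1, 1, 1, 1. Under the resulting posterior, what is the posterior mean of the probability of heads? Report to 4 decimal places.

The Beta prior is conjugate to a Binomial/Bernoulli likelihood; the update adds successes to α and failures to β.
Posterior: Beta(α+k, β+n−k) = Beta(0.7+52, 7.8+5) = Beta(52.7, 12.8).
Posterior mean = α/(α+β) = 52.7/65.5 = 0.8046.

0.8046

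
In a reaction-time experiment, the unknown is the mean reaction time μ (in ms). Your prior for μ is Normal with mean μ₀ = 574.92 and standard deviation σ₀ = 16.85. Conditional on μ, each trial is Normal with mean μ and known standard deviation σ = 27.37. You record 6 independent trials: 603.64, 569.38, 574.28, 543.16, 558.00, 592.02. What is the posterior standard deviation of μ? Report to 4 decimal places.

For Normal data with known variance σ², a Normal(μ₀, σ₀²) prior on μ is conjugate. Posterior precision = 1/σ₀² + n/σ²; posterior mean is the precision-weighted average of μ₀ and x̄.
σ₀² = 16.85² = 283.9225, σ² = 27.37² = 749.1169; σ² + n·σ₀² = 749.1169 + 6·283.9225 = 2452.6519.
Posterior precision = 1/σ₀² + n/σ² = 1/283.9225 + 6/749.1169 = (σ² + n·σ₀²)/(σ₀²σ²) = 2452.6519/(283.9225·749.1169); posterior variance σₙ² = σ₀²σ²/(σ² + n·σ₀²) = 283.9225·749.1169/2452.6519 = 86.718846.
Posterior SD = √σₙ² = √(283.9225·749.1169/2452.6519) = 9.3123.

9.3123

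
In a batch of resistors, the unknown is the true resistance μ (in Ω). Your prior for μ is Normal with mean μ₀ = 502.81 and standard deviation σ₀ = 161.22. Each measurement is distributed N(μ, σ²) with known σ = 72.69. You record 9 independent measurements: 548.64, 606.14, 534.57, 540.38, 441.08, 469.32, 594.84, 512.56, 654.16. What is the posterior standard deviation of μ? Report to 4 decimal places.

For Normal data with known variance σ², a Normal(μ₀, σ₀²) prior on μ is conjugate. Posterior precision = 1/σ₀² + n/σ²; posterior mean is the precision-weighted average of μ₀ and x̄.
σ₀² = 161.22² = 25991.8884, σ² = 72.69² = 5283.8361; σ² + n·σ₀² = 5283.8361 + 9·25991.8884 = 239210.8317.
Posterior precision = 1/σ₀² + n/σ² = 1/25991.8884 + 9/5283.8361 = (σ² + n·σ₀²)/(σ₀²σ²) = 239210.8317/(25991.8884·5283.8361); posterior variance σₙ² = σ₀²σ²/(σ² + n·σ₀²) = 25991.8884·5283.8361/239210.8317 = 574.124831.
Posterior SD = √σₙ² = √(25991.8884·5283.8361/239210.8317) = 23.9609.

23.9609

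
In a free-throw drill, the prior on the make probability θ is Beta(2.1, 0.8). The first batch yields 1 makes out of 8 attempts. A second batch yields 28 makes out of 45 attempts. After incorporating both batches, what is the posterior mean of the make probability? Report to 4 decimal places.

The Beta prior is conjugate to a Binomial/Bernoulli likelihood; the update adds successes to α and failures to β.
After batch 1: Beta(2.1+1, 0.8+7) = Beta(3.1, 7.8).
After batch 2: Beta(3.1+28, 7.8+17) = Beta(31.1, 24.8).
Posterior mean = α/(α+β) = 31.1/55.9 = 0.5564.

0.5564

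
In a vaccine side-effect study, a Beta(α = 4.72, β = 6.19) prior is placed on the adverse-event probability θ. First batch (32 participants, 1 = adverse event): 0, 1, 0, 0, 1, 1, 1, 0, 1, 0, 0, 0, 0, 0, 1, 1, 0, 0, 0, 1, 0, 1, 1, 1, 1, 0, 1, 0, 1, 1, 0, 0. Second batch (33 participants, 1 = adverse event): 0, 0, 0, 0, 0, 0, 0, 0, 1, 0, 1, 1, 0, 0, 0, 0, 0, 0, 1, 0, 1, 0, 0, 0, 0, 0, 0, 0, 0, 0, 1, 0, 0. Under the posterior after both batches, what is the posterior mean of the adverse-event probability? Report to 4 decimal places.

0.3388

The Beta prior is conjugate to a Binomial/Bernoulli likelihood; the update adds successes to α and failures to β.
After batch 1: Beta(4.72+15, 6.19+17) = Beta(19.72, 23.19).
After batch 2: Beta(19.72+6, 23.19+27) = Beta(25.72, 50.19).
Posterior mean = α/(α+β) = 25.72/75.91 = 0.3388.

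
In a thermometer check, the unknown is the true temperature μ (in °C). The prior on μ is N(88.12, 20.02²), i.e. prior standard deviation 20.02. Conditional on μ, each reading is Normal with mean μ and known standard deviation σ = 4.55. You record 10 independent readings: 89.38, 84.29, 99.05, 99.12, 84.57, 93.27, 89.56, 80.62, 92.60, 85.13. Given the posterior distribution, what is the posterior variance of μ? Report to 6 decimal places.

2.059612

For Normal data with known variance σ², a Normal(μ₀, σ₀²) prior on μ is conjugate. Posterior precision = 1/σ₀² + n/σ²; posterior mean is the precision-weighted average of μ₀ and x̄.
σ₀² = 20.02² = 400.8004, σ² = 4.55² = 20.7025; σ² + n·σ₀² = 20.7025 + 10·400.8004 = 4028.7065.
Posterior precision = 1/σ₀² + n/σ² = 1/400.8004 + 10/20.7025 = (σ² + n·σ₀²)/(σ₀²σ²) = 4028.7065/(400.8004·20.7025); posterior variance σₙ² = σ₀²σ²/(σ² + n·σ₀²) = 400.8004·20.7025/4028.7065 = 2.059612.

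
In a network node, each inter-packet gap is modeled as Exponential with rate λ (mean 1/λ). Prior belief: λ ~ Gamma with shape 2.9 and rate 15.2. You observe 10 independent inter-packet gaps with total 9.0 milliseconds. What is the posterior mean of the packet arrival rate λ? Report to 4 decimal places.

0.5331

With a Gamma(shape α, rate β) prior on the exponential rate λ, the posterior after n observations with total T = Σxᵢ is Gamma(α+n, β+T).
Posterior: Gamma(2.9+10, 15.2+9.0) = Gamma(12.9, 24.2).
Posterior mean of λ = α/β = 12.9/24.2 = 0.5331.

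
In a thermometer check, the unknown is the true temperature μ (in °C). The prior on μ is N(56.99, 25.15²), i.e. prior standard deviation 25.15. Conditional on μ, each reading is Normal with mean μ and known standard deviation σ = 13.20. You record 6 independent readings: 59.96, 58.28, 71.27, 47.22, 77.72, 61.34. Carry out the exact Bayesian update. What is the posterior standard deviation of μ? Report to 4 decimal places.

5.2693

For Normal data with known variance σ², a Normal(μ₀, σ₀²) prior on μ is conjugate. Posterior precision = 1/σ₀² + n/σ²; posterior mean is the precision-weighted average of μ₀ and x̄.
σ₀² = 25.15² = 632.5225, σ² = 13.20² = 174.24; σ² + n·σ₀² = 174.24 + 6·632.5225 = 3969.375.
Posterior precision = 1/σ₀² + n/σ² = 1/632.5225 + 6/174.24 = (σ² + n·σ₀²)/(σ₀²σ²) = 3969.375/(632.5225·174.24); posterior variance σₙ² = σ₀²σ²/(σ² + n·σ₀²) = 632.5225·174.24/3969.375 = 27.765258.
Posterior SD = √σₙ² = √(632.5225·174.24/3969.375) = 5.2693.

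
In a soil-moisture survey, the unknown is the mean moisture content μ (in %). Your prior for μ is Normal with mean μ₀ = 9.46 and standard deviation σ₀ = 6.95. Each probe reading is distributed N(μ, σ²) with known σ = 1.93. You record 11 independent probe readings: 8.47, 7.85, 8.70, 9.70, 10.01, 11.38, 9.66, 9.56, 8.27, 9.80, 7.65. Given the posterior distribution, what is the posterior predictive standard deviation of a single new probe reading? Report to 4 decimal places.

2.0152

For Normal data with known variance σ², a Normal(μ₀, σ₀²) prior on μ is conjugate. Posterior precision = 1/σ₀² + n/σ²; posterior mean is the precision-weighted average of μ₀ and x̄.
σ₀² = 6.95² = 48.3025, σ² = 1.93² = 3.7249; σ² + n·σ₀² = 3.7249 + 11·48.3025 = 535.0524.
Posterior precision = 1/σ₀² + n/σ² = 1/48.3025 + 11/3.7249 = (σ² + n·σ₀²)/(σ₀²σ²) = 535.0524/(48.3025·3.7249); posterior variance σₙ² = σ₀²σ²/(σ² + n·σ₀²) = 48.3025·3.7249/535.0524 = 0.336270.
Predictive variance for one new observation = σₙ² + σ² = 48.3025·3.7249/535.0524 + 3.7249 = σ²·(σ₀² + 535.0524)/535.0524 = 3.7249·583.3549/535.0524 = 4.061170; SD = √(3.7249·583.3549/535.0524) = 2.0152.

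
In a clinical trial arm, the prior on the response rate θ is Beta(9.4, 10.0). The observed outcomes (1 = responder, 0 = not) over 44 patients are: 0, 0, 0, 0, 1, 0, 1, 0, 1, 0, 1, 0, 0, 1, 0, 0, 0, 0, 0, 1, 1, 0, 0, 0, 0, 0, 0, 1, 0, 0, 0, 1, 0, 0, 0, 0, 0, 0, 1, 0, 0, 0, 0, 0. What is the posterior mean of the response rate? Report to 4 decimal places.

0.3060

The Beta prior is conjugate to a Binomial/Bernoulli likelihood; the update adds successes to α and failures to β.
Posterior: Beta(α+k, β+n−k) = Beta(9.4+10, 10.0+34) = Beta(19.4, 44.0).
Posterior mean = α/(α+β) = 19.4/63.4 = 0.3060.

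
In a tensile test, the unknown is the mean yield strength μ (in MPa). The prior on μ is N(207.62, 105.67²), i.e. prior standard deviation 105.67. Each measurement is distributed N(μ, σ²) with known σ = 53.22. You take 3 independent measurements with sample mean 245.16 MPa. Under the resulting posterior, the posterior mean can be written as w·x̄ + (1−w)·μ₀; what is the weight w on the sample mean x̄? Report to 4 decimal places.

For Normal data with known variance σ², a Normal(μ₀, σ₀²) prior on μ is conjugate. Posterior precision = 1/σ₀² + n/σ²; posterior mean is the precision-weighted average of μ₀ and x̄.
σ₀² = 105.67² = 11166.1489, σ² = 53.22² = 2832.3684. Prior precision 1/σ₀² = 1/11166.1489; data precision n/σ² = 3/2832.3684.
w = (n/σ²)/(1/σ₀² + n/σ²) = n·σ₀²/(σ² + n·σ₀²) = 3·11166.1489/(2832.3684 + 3·11166.1489) = 33498.4467/36330.8151 = 0.9220.

0.9220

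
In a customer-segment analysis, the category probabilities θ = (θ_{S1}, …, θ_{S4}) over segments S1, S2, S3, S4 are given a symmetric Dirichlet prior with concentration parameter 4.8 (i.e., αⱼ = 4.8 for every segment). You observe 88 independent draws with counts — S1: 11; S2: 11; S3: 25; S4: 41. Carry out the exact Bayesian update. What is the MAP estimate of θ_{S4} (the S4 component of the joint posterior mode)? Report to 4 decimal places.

0.4341

The Dirichlet prior is conjugate to the Multinomial likelihood: each posterior αⱼ = prior αⱼ + observed count nⱼ.
Posterior concentration: (15.8, 15.8, 29.8, 45.8), total = 107.2.
Joint mode component: (α_{S4}−1)/(Σα−K) = 44.8/103.2 = 0.4341.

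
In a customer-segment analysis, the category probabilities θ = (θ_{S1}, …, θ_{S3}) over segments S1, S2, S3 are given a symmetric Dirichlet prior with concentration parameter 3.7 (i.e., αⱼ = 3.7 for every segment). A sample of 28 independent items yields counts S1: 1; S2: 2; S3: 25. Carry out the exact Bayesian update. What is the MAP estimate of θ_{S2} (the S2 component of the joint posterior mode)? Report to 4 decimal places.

The Dirichlet prior is conjugate to the Multinomial likelihood: each posterior αⱼ = prior αⱼ + observed count nⱼ.
Posterior concentration: (4.7, 5.7, 28.7), total = 39.1.
Joint mode component: (α_{S2}−1)/(Σα−K) = 4.7/36.1 = 0.1302.

0.1302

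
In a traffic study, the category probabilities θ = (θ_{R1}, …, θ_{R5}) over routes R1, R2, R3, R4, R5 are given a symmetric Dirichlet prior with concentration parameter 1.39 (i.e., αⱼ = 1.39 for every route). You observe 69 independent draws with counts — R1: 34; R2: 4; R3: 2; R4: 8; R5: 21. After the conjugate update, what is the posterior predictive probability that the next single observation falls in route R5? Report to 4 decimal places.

The Dirichlet prior is conjugate to the Multinomial likelihood: each posterior αⱼ = prior αⱼ + observed count nⱼ.
Posterior concentration: (35.39, 5.39, 3.39, 9.39, 22.39), total = 75.95.
P(next = R5 | data) = α_{R5}/Σα = 0.2948.

0.2948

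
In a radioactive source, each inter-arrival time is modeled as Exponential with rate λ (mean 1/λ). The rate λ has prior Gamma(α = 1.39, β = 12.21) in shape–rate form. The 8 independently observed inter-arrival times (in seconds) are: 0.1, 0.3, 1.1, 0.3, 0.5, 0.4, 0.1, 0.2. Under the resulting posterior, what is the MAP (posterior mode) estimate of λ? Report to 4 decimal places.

With a Gamma(shape α, rate β) prior on the exponential rate λ, the posterior after n observations with total T = Σxᵢ is Gamma(α+n, β+T).
Sum of observations T = 3.0 seconds; n = 8.
Posterior: Gamma(1.39+8, 12.21+3.0) = Gamma(9.39, 15.21).
Mode = (α−1)/β = 0.5516.

0.5516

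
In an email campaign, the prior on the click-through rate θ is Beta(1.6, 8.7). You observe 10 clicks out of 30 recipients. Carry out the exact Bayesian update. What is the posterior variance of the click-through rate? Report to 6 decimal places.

The Beta prior is conjugate to a Binomial/Bernoulli likelihood; the update adds successes to α and failures to β.
Posterior: Beta(α+k, β+n−k) = Beta(1.6+10, 8.7+20) = Beta(11.6, 28.7).
Var = αβ/((α+β)²(α+β+1)) = 11.6·28.7/(40.3²·41.3) = 0.004963.

0.004963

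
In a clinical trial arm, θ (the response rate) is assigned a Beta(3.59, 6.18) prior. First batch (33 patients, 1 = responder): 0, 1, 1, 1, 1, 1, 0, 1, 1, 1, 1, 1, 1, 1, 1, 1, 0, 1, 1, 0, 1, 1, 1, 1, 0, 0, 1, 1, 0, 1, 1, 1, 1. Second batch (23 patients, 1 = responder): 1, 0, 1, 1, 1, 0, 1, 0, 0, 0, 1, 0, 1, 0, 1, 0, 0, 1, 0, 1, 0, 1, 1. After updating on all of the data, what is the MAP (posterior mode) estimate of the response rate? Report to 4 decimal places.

0.6365

The Beta prior is conjugate to a Binomial/Bernoulli likelihood; the update adds successes to α and failures to β.
After batch 1: Beta(3.59+26, 6.18+7) = Beta(29.59, 13.18).
After batch 2: Beta(29.59+12, 13.18+11) = Beta(41.59, 24.18).
Mode of Beta(a,b) for a,b>1 is (a−1)/(a+b−2) = 40.59/63.77 = 0.6365.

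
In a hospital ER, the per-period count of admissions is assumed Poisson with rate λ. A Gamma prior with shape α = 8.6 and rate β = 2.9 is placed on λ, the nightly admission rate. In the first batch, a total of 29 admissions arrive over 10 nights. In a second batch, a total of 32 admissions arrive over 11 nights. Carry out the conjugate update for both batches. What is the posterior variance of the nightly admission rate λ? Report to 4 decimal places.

0.1218

With a Gamma(shape α, rate β) prior, the Poisson likelihood is conjugate: the posterior is Gamma(α + ΣXᵢ, β + n).
After batch 1: Gamma(α+S, β+n) = Gamma(8.6+29, 2.9+10) = Gamma(37.6, 12.9).
After batch 2: Gamma(α+S, β+n) = Gamma(37.6+32, 12.9+11) = Gamma(69.6, 23.9).
Var = α/β² = 69.6/23.9² = 0.1218.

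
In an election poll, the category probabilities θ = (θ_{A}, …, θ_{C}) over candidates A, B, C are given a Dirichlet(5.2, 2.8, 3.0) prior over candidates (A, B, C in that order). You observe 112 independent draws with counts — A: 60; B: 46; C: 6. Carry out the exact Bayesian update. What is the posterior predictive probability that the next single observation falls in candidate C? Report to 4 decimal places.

The Dirichlet prior is conjugate to the Multinomial likelihood: each posterior αⱼ = prior αⱼ + observed count nⱼ.
Posterior concentration: (65.2, 48.8, 9.0), total = 123.0.
P(next = C | data) = α_{C}/Σα = 0.0732.

0.0732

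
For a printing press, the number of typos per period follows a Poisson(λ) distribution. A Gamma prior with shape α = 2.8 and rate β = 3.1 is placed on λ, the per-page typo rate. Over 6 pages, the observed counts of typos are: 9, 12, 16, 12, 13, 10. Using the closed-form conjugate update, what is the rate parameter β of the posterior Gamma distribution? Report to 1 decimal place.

9.1

With a Gamma(shape α, rate β) prior, the Poisson likelihood is conjugate: the posterior is Gamma(α + ΣXᵢ, β + n).
Sum of counts S = 72 over n = 6 pages.
Posterior: Gamma(α+S, β+n) = Gamma(2.8+72, 3.1+6) = Gamma(74.8, 9.1).
Posterior β = 9.1.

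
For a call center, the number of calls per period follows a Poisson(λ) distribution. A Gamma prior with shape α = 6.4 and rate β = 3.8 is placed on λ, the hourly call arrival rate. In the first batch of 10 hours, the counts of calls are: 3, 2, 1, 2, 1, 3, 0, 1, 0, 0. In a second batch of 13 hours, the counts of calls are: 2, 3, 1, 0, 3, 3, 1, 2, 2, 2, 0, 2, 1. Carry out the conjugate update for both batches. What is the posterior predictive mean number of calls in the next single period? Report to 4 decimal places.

With a Gamma(shape α, rate β) prior, the Poisson likelihood is conjugate: the posterior is Gamma(α + ΣXᵢ, β + n).
Batch 1: sum of counts S = 13 over n = 10 hours.
After batch 1: Gamma(α+S, β+n) = Gamma(6.4+13, 3.8+10) = Gamma(19.4, 13.8).
Batch 2: sum of counts S = 22 over n = 13 hours.
After batch 2: Gamma(α+S, β+n) = Gamma(19.4+22, 13.8+13) = Gamma(41.4, 26.8).
The predictive distribution for one future period is NegBinom with mean α/β = 1.5448.

1.5448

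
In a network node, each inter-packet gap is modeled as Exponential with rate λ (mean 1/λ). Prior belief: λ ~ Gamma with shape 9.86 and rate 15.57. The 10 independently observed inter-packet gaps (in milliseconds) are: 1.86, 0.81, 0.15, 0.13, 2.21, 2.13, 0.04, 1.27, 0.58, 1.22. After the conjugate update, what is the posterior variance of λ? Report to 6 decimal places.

With a Gamma(shape α, rate β) prior on the exponential rate λ, the posterior after n observations with total T = Σxᵢ is Gamma(α+n, β+T).
Sum of observations T = 10.40 milliseconds; n = 10.
Posterior: Gamma(9.86+10, 15.57+10.40) = Gamma(19.86, 25.97).
Var = α/β² = 0.029447.

0.029447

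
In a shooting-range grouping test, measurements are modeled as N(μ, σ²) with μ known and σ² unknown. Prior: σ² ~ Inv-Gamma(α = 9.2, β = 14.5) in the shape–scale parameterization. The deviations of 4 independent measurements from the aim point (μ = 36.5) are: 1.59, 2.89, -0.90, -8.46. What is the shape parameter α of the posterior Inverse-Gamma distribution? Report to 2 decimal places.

With known mean μ and an Inverse-Gamma(α, β) prior on σ², the Normal likelihood is conjugate: posterior is Inv-Gamma(α + n/2, β + Σ(xᵢ−μ)²/2).
Σ(xᵢ−μ)² = (1.59)² + (2.89)² + (-0.90)² + (-8.46)² = 83.2618.
Posterior: Inv-Gamma(9.2 + 4/2, 14.5 + 83.2618/2) = Inv-Gamma(11.20, 56.13090).
Posterior α = 11.20.

11.20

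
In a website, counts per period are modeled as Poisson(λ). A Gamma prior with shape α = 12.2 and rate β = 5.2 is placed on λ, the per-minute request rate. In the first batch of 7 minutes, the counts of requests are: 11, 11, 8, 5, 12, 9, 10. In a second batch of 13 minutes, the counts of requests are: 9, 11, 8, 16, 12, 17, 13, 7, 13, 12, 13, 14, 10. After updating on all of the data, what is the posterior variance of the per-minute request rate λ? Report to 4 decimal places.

0.3672

With a Gamma(shape α, rate β) prior, the Poisson likelihood is conjugate: the posterior is Gamma(α + ΣXᵢ, β + n).
Batch 1: sum of counts S = 66 over n = 7 minutes.
After batch 1: Gamma(α+S, β+n) = Gamma(12.2+66, 5.2+7) = Gamma(78.2, 12.2).
Batch 2: sum of counts S = 155 over n = 13 minutes.
After batch 2: Gamma(α+S, β+n) = Gamma(78.2+155, 12.2+13) = Gamma(233.2, 25.2).
Var = α/β² = 233.2/25.2² = 0.3672.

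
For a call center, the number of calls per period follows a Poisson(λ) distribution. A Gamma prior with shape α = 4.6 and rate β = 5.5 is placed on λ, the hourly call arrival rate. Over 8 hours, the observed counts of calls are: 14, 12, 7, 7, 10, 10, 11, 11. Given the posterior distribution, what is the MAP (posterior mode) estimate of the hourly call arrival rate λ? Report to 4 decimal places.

With a Gamma(shape α, rate β) prior, the Poisson likelihood is conjugate: the posterior is Gamma(α + ΣXᵢ, β + n).
Sum of counts S = 82 over n = 8 hours.
Posterior: Gamma(α+S, β+n) = Gamma(4.6+82, 5.5+8) = Gamma(86.6, 13.5).
Mode of Gamma(α,β) for α≥1 is (α−1)/β = 85.6/13.5 = 6.3407.

6.3407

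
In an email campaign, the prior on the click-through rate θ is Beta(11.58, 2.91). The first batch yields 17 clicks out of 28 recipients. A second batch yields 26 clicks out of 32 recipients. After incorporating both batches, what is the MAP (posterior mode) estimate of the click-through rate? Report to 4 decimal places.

0.7391

The Beta prior is conjugate to a Binomial/Bernoulli likelihood; the update adds successes to α and failures to β.
After batch 1: Beta(11.58+17, 2.91+11) = Beta(28.58, 13.91).
After batch 2: Beta(28.58+26, 13.91+6) = Beta(54.58, 19.91).
Mode of Beta(a,b) for a,b>1 is (a−1)/(a+b−2) = 53.58/72.49 = 0.7391.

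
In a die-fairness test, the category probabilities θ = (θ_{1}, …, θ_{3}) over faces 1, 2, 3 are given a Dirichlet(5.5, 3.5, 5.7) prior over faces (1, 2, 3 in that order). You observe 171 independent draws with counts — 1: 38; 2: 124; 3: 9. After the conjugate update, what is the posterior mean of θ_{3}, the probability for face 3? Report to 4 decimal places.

0.0792

The Dirichlet prior is conjugate to the Multinomial likelihood: each posterior αⱼ = prior αⱼ + observed count nⱼ.
Posterior concentration: (43.5, 127.5, 14.7), total = 185.7.
E[θ_{3}|data] = α_{3}/Σα = 14.7/185.7 = 0.0792.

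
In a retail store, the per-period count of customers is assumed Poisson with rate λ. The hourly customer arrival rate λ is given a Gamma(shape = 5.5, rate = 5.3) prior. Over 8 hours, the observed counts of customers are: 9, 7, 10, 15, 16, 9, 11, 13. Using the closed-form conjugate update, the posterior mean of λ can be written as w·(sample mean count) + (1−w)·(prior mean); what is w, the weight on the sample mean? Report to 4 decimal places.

With a Gamma(shape α, rate β) prior, the Poisson likelihood is conjugate: the posterior is Gamma(α + ΣXᵢ, β + n).
Posterior mean = (α₀+S)/(β₀+n) = [n/(β₀+n)]·(S/n) + [β₀/(β₀+n)]·(α₀/β₀), so only n and β₀ enter the weight.
Weight on data w = n/(β₀+n) = 8/(5.3+8) = 8/13.3 = 0.6015.

0.6015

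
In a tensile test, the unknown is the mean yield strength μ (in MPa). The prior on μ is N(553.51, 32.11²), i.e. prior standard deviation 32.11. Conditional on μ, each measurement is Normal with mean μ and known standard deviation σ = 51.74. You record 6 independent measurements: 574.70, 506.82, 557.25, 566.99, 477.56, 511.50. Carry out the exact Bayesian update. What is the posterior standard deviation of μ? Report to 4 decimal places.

17.6469

For Normal data with known variance σ², a Normal(μ₀, σ₀²) prior on μ is conjugate. Posterior precision = 1/σ₀² + n/σ²; posterior mean is the precision-weighted average of μ₀ and x̄.
σ₀² = 32.11² = 1031.0521, σ² = 51.74² = 2677.0276; σ² + n·σ₀² = 2677.0276 + 6·1031.0521 = 8863.3402.
Posterior precision = 1/σ₀² + n/σ² = 1/1031.0521 + 6/2677.0276 = (σ² + n·σ₀²)/(σ₀²σ²) = 8863.3402/(1031.0521·2677.0276); posterior variance σₙ² = σ₀²σ²/(σ² + n·σ₀²) = 1031.0521·2677.0276/8863.3402 = 311.412500.
Posterior SD = √σₙ² = √(1031.0521·2677.0276/8863.3402) = 17.6469.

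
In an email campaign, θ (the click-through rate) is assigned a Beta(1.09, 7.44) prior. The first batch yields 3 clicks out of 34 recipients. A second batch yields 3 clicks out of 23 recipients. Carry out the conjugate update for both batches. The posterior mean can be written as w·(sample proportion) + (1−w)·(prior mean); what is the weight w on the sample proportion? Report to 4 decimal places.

0.8698

The Beta prior is conjugate to a Binomial/Bernoulli likelihood; the update adds successes to α and failures to β.
Total number of recipients: n = 34 + 23 = 57.
Posterior mean = (α₀+k)/(α₀+β₀+n) = [n/(α₀+β₀+n)]·(k/n) + [(α₀+β₀)/(α₀+β₀+n)]·α₀/(α₀+β₀), so only n and the prior enter the weight.
The weight on the data is w = n/(α₀+β₀+n) = 57/(1.09+7.44+57) = 57/65.53 = 0.8698.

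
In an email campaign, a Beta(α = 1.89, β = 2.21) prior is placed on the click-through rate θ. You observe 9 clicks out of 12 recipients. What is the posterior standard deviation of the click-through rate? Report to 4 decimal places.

The Beta prior is conjugate to a Binomial/Bernoulli likelihood; the update adds successes to α and failures to β.
Posterior: Beta(α+k, β+n−k) = Beta(1.89+9, 2.21+3) = Beta(10.89, 5.21).
Var = αβ/((α+β)²(α+β+1)) = 10.89·5.21/(16.10²·17.10) = 0.01280023; SD = √0.01280023 = 0.1131.

0.1131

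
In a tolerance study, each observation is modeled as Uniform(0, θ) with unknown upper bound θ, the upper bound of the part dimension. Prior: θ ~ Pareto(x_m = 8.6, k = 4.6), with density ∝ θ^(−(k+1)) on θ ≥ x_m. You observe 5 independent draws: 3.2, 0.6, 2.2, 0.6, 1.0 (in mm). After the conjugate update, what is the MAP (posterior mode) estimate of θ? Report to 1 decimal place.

A Pareto(scale x_m, shape k) prior on the upper bound θ of Uniform(0, θ) is conjugate: posterior is Pareto(max(x_m, max xᵢ), k + n).
Sample maximum = 3.2; prior scale x_m = 8.6 → posterior scale = max = 8.6.
Posterior shape = 4.6 + 5 = 9.6.
The Pareto density is decreasing on [x_m, ∞), so the mode is x_m = 8.6.

8.6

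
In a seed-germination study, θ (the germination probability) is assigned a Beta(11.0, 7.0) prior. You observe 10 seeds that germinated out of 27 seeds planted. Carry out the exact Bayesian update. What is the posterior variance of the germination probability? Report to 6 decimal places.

The Beta prior is conjugate to a Binomial/Bernoulli likelihood; the update adds successes to α and failures to β.
Posterior: Beta(α+k, β+n−k) = Beta(11.0+10, 7.0+17) = Beta(21.0, 24.0).
Var = αβ/((α+β)²(α+β+1)) = 21.0·24.0/(45.0²·46.0) = 0.005411.

0.005411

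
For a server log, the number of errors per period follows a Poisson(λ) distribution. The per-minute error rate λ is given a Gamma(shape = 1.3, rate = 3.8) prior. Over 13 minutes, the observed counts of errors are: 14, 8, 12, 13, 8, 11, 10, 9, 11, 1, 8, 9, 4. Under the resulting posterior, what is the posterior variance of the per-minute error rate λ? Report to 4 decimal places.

0.4227

With a Gamma(shape α, rate β) prior, the Poisson likelihood is conjugate: the posterior is Gamma(α + ΣXᵢ, β + n).
Sum of counts S = 118 over n = 13 minutes.
Posterior: Gamma(α+S, β+n) = Gamma(1.3+118, 3.8+13) = Gamma(119.3, 16.8).
Var = α/β² = 119.3/16.8² = 0.4227.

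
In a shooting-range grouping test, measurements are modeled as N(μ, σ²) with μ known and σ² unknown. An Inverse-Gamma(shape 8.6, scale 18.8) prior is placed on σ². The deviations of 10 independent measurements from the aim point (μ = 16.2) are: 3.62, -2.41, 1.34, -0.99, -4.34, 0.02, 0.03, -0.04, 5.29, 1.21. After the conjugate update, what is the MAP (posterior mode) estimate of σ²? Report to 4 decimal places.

3.6841

With known mean μ and an Inverse-Gamma(α, β) prior on σ², the Normal likelihood is conjugate: posterior is Inv-Gamma(α + n/2, β + Σ(xᵢ−μ)²/2).
Σ(xᵢ−μ)² = (3.62)² + (-2.41)² + (1.34)² + (-0.99)² + (-4.34)² + (0.02)² + (0.03)² + (-0.04)² + (5.29)² + (1.21)² = 69.9749.
Posterior: Inv-Gamma(8.6 + 10/2, 18.8 + 69.9749/2) = Inv-Gamma(13.60, 53.78745).
Mode = β/(α+1) = 53.78745/14.60 = 3.6841.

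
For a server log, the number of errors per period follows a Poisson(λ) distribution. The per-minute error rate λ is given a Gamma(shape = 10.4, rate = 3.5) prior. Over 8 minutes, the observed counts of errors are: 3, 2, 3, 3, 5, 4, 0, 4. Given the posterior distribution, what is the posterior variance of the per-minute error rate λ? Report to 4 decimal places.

With a Gamma(shape α, rate β) prior, the Poisson likelihood is conjugate: the posterior is Gamma(α + ΣXᵢ, β + n).
Sum of counts S = 24 over n = 8 minutes.
Posterior: Gamma(α+S, β+n) = Gamma(10.4+24, 3.5+8) = Gamma(34.4, 11.5).
Var = α/β² = 34.4/11.5² = 0.2601.

0.2601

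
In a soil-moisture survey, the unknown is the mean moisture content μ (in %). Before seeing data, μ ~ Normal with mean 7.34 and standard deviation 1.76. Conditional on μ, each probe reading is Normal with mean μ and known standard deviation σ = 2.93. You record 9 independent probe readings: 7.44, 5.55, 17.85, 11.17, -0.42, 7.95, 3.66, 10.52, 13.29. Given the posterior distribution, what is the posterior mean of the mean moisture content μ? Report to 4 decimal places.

For Normal data with known variance σ², a Normal(μ₀, σ₀²) prior on μ is conjugate. Posterior precision = 1/σ₀² + n/σ²; posterior mean is the precision-weighted average of μ₀ and x̄.
Σxᵢ = 7.44 + 5.55 + 17.85 + 11.17 + (-0.42) + 7.95 + 3.66 + 10.52 + 13.29 = 77.01, so n·x̄ = 77.01.
σ₀² = 1.76² = 3.0976, σ² = 2.93² = 8.5849; σ² + n·σ₀² = 8.5849 + 9·3.0976 = 36.4633.
Posterior mean = (μ₀/σ₀² + n·x̄/σ²)/(1/σ₀² + n/σ²) = (σ²·μ₀ + σ₀²·n·x̄)/(σ² + n·σ₀²) = (8.5849·7.34 + 3.0976·77.01)/36.4633 = 301.559342/36.4633 = 8.2702.

8.2702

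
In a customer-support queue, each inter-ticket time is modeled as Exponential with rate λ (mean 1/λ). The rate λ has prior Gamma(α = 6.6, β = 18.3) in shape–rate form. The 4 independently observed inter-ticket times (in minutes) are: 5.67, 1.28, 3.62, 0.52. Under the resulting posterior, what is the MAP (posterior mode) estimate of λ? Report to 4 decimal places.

0.3266

With a Gamma(shape α, rate β) prior on the exponential rate λ, the posterior after n observations with total T = Σxᵢ is Gamma(α+n, β+T).
Sum of observations T = 11.09 minutes; n = 4.
Posterior: Gamma(6.6+4, 18.3+11.09) = Gamma(10.6, 29.39).
Mode = (α−1)/β = 0.3266.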